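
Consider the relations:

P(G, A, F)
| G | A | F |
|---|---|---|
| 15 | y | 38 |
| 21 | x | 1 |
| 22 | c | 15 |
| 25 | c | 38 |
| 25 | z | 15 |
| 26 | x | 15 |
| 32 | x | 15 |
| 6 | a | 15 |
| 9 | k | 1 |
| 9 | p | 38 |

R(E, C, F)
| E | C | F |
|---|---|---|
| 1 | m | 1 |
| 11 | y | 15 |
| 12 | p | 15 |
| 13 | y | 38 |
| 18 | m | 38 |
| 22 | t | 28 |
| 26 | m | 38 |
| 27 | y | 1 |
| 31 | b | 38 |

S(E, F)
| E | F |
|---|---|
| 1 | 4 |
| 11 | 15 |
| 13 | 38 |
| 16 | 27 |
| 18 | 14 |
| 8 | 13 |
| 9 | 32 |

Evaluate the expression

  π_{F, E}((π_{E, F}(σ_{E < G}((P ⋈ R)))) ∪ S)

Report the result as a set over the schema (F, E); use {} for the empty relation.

{(1, 1), (13, 8), (14, 18), (15, 11), (15, 12), (27, 16), (32, 9), (38, 13), (38, 18), (4, 1)}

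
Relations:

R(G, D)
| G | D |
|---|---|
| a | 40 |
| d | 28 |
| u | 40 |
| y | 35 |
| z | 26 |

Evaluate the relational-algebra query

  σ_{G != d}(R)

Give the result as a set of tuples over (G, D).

{(a, 40), (u, 40), (y, 35), (z, 26)}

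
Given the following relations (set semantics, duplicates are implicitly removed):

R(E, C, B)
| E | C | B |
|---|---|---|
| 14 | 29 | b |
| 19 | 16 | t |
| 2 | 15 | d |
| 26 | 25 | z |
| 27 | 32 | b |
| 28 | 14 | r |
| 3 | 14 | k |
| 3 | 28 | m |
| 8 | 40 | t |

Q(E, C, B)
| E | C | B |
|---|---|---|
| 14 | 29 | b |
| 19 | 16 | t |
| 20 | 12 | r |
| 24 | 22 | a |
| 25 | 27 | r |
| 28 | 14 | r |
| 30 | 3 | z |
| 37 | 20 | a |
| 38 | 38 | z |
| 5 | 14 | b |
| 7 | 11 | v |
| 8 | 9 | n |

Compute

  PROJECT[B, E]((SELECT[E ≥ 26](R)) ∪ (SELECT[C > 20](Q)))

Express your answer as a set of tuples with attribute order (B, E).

{(a, 24), (b, 14), (b, 27), (r, 25), (r, 28), (z, 26), (z, 38)}

Apply σ_{E ≥ 26}; surviving tuples: {(26, 25, z), (27, 32, b), (28, 14, r)}
Apply σ_{C > 20}; surviving tuples: {(14, 29, b), (24, 22, a), (25, 27, r), (38, 38, z)}
Set union of the two operands is {(14, 29, b), (24, 22, a), (25, 27, r), (26, 25, z), (27, 32, b), (28, 14, r), (38, 38, z)}.
Keep only column(s) B, E: {(a, 24), (b, 14), (b, 27), (r, 25), (r, 28), (z, 26), (z, 38)}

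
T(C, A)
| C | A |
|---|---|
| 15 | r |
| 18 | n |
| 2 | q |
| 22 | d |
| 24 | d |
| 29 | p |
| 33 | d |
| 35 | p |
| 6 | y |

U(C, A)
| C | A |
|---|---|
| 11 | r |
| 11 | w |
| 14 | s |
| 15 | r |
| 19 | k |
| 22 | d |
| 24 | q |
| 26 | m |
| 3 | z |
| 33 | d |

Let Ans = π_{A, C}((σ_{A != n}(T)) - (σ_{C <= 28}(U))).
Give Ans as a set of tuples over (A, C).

{(d, 24), (d, 33), (p, 29), (p, 35), (q, 2), (y, 6)}

Filtering on A != n leaves {(15, r), (2, q), (22, d), (24, d), (29, p), (33, d), (35, p), (6, y)}.
Filtering on C <= 28 leaves {(11, r), (11, w), (14, s), (15, r), (19, k), (22, d), (24, q), (26, m), (3, z)}.
Set difference of the two operands is {(2, q), (24, d), (29, p), (33, d), (35, p), (6, y)}.
π_{A, C} gives {(d, 24), (d, 33), (p, 29), (p, 35), (q, 2), (y, 6)}.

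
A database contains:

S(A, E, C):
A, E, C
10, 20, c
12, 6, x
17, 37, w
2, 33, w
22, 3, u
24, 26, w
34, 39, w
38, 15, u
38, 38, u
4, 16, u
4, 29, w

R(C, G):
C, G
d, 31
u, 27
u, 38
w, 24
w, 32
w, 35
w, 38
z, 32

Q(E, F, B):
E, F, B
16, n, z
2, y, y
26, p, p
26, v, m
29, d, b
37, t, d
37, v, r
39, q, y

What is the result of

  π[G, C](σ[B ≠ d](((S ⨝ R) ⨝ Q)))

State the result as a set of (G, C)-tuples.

{(24, w), (27, u), (32, w), (35, w), (38, u), (38, w)}

Natural join on C: {(17, 37, w, 24), (17, 37, w, 32), (17, 37, w, 35), (17, 37, w, 38), (2, 33, w, 24), (2, 33, w, 32), (2, 33, w, 35), (2, 33, w, 38), (22, 3, u, 27), (22, 3, u, 38), (24, 26, w, 24), (24, 26, w, 32), (24, 26, w, 35), (24, 26, w, 38), (34, 39, w, 24), (34, 39, w, 32), (34, 39, w, 35), (34, 39, w, 38), (38, 15, u, 27), (38, 15, u, 38), (38, 38, u, 27), (38, 38, u, 38), (4, 16, u, 27), (4, 16, u, 38), (4, 29, w, 24), (4, 29, w, 32), (4, 29, w, 35), (4, 29, w, 38)}
Natural join on E: {(17, 37, w, 24, t, d), (17, 37, w, 24, v, r), (17, 37, w, 32, t, d), (17, 37, w, 32, v, r), (17, 37, w, 35, t, d), (17, 37, w, 35, v, r), (17, 37, w, 38, t, d), (17, 37, w, 38, v, r), (24, 26, w, 24, p, p), (24, 26, w, 24, v, m), (24, 26, w, 32, p, p), (24, 26, w, 32, v, m), (24, 26, w, 35, p, p), (24, 26, w, 35, v, m), (24, 26, w, 38, p, p), (24, 26, w, 38, v, m), (34, 39, w, 24, q, y), (34, 39, w, 32, q, y), (34, 39, w, 35, q, y), (34, 39, w, 38, q, y), (4, 16, u, 27, n, z), (4, 16, u, 38, n, z), (4, 29, w, 24, d, b), (4, 29, w, 32, d, b), (4, 29, w, 35, d, b), (4, 29, w, 38, d, b)}
σ[B ≠ d]: keep tuples satisfying B ≠ d → {(17, 37, w, 24, v, r), (17, 37, w, 32, v, r), (17, 37, w, 35, v, r), (17, 37, w, 38, v, r), (24, 26, w, 24, p, p), (24, 26, w, 24, v, m), (24, 26, w, 32, p, p), (24, 26, w, 32, v, m), (24, 26, w, 35, p, p), (24, 26, w, 35, v, m), (24, 26, w, 38, p, p), (24, 26, w, 38, v, m), (34, 39, w, 24, q, y), (34, 39, w, 32, q, y), (34, 39, w, 35, q, y), (34, 39, w, 38, q, y), (4, 16, u, 27, n, z), (4, 16, u, 38, n, z), (4, 29, w, 24, d, b), (4, 29, w, 32, d, b), (4, 29, w, 35, d, b), (4, 29, w, 38, d, b)}
Keep only column(s) G, C (16 duplicate(s) eliminated): {(24, w), (27, u), (32, w), (35, w), (38, u), (38, w)}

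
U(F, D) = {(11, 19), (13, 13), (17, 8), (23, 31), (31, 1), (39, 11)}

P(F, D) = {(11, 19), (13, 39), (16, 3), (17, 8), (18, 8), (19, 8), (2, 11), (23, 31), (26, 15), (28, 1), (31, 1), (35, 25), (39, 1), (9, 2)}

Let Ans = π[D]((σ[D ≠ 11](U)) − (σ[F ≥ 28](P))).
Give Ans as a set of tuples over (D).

{13, 19, 31, 8}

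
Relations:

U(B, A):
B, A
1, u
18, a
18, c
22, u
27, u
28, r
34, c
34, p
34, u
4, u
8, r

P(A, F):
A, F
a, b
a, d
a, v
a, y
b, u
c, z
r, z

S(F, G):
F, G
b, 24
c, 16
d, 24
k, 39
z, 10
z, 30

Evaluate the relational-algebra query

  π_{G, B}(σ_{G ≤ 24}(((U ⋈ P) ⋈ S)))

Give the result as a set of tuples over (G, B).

Natural join on A: {(18, a, b), (18, a, d), (18, a, v), (18, a, y), (18, c, z), (28, r, z), (34, c, z), (8, r, z)}
Natural join on F: {(18, a, b, 24), (18, a, d, 24), (18, c, z, 10), (18, c, z, 30), (28, r, z, 10), (28, r, z, 30), (34, c, z, 10), (34, c, z, 30), (8, r, z, 10), (8, r, z, 30)}
Apply σ_{G ≤ 24}; surviving tuples: {(18, a, b, 24), (18, a, d, 24), (18, c, z, 10), (28, r, z, 10), (34, c, z, 10), (8, r, z, 10)}
π[G, B]: project onto (G, B) (1 duplicate(s) eliminated) → {(10, 18), (10, 28), (10, 34), (10, 8), (24, 18)}

{(10, 18), (10, 28), (10, 34), (10, 8), (24, 18)}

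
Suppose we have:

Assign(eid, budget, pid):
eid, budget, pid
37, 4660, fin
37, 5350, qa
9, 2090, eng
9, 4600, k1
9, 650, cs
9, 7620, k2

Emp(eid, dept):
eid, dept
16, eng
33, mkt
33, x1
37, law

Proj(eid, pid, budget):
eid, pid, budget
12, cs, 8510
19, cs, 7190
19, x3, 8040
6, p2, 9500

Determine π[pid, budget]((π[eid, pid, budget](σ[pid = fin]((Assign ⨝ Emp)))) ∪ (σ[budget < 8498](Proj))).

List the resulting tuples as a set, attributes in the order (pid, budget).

{(cs, 7190), (fin, 4660), (x3, 8040)}

Natural join on eid: {(37, 4660, fin, law), (37, 5350, qa, law)}
Apply σ_{pid = fin}; surviving tuples: {(37, 4660, fin, law)}
Keep only column(s) eid, pid, budget: {(37, fin, 4660)}
Apply σ_{budget < 8498}; surviving tuples: {(19, cs, 7190), (19, x3, 8040)}
Taking the union: {(19, cs, 7190), (19, x3, 8040), (37, fin, 4660)}
Keep only column(s) pid, budget: {(cs, 7190), (fin, 4660), (x3, 8040)}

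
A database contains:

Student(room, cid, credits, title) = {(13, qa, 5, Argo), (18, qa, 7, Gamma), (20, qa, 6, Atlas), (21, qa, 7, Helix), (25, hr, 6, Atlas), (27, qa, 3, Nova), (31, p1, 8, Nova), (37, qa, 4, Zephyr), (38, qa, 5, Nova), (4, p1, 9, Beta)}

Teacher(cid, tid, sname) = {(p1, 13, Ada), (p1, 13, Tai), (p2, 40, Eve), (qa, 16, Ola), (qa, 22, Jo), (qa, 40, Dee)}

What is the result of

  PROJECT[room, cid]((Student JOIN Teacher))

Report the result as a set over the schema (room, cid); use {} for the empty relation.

Joining Student and Teacher on cid yields {(13, qa, 5, Argo, 16, Ola), (13, qa, 5, Argo, 22, Jo), (13, qa, 5, Argo, 40, Dee), (18, qa, 7, Gamma, 16, Ola), (18, qa, 7, Gamma, 22, Jo), (18, qa, 7, Gamma, 40, Dee), (20, qa, 6, Atlas, 16, Ola), (20, qa, 6, Atlas, 22, Jo), (20, qa, 6, Atlas, 40, Dee), (21, qa, 7, Helix, 16, Ola), (21, qa, 7, Helix, 22, Jo), (21, qa, 7, Helix, 40, Dee), (27, qa, 3, Nova, 16, Ola), (27, qa, 3, Nova, 22, Jo), (27, qa, 3, Nova, 40, Dee), (31, p1, 8, Nova, 13, Ada), (31, p1, 8, Nova, 13, Tai), (37, qa, 4, Zephyr, 16, Ola), (37, qa, 4, Zephyr, 22, Jo), (37, qa, 4, Zephyr, 40, Dee), (38, qa, 5, Nova, 16, Ola), (38, qa, 5, Nova, 22, Jo), (38, qa, 5, Nova, 40, Dee), (4, p1, 9, Beta, 13, Ada), (4, p1, 9, Beta, 13, Tai)}.
Projecting to room, cid (16 duplicate(s) eliminated): {(13, qa), (18, qa), (20, qa), (21, qa), (27, qa), (31, p1), (37, qa), (38, qa), (4, p1)}

{(13, qa), (18, qa), (20, qa), (21, qa), (27, qa), (31, p1), (37, qa), (38, qa), (4, p1)}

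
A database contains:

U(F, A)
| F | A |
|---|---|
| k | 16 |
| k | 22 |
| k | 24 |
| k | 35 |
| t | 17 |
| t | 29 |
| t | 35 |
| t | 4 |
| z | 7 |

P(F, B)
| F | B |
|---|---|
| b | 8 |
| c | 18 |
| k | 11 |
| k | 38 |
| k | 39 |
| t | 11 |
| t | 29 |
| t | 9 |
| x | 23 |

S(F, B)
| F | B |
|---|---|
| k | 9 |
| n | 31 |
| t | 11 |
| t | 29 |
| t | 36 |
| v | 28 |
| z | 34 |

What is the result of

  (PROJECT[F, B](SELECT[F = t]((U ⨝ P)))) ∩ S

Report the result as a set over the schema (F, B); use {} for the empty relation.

{(t, 11), (t, 29)}

Natural join on F: {(k, 16, 11), (k, 16, 38), (k, 16, 39), (k, 22, 11), (k, 22, 38), (k, 22, 39), (k, 24, 11), (k, 24, 38), (k, 24, 39), (k, 35, 11), (k, 35, 38), (k, 35, 39), (t, 17, 11), (t, 17, 29), (t, 17, 9), (t, 29, 11), (t, 29, 29), (t, 29, 9), (t, 35, 11), (t, 35, 29), (t, 35, 9), (t, 4, 11), (t, 4, 29), (t, 4, 9)}
σ[F = t]: keep tuples satisfying F = t → {(t, 17, 11), (t, 17, 29), (t, 17, 9), (t, 29, 11), (t, 29, 29), (t, 29, 9), (t, 35, 11), (t, 35, 29), (t, 35, 9), (t, 4, 11), (t, 4, 29), (t, 4, 9)}
π_{F, B} gives {(t, 11), (t, 29), (t, 9)} (9 duplicate(s) eliminated).
Taking the intersection: {(t, 11), (t, 29)}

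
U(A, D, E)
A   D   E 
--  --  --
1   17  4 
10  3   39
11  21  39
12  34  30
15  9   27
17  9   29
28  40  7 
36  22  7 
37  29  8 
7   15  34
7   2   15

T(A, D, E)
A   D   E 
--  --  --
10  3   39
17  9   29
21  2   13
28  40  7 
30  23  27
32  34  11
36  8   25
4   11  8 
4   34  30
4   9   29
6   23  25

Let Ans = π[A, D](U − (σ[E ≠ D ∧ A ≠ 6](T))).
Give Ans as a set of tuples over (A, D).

Filtering on E ≠ D ∧ A ≠ 6 leaves {(10, 3, 39), (17, 9, 29), (21, 2, 13), (28, 40, 7), (30, 23, 27), (32, 34, 11), (36, 8, 25), (4, 11, 8), (4, 34, 30), (4, 9, 29)}.
Taking the difference: {(1, 17, 4), (11, 21, 39), (12, 34, 30), (15, 9, 27), (36, 22, 7), (37, 29, 8), (7, 15, 34), (7, 2, 15)}
π[A, D]: project onto (A, D) → {(1, 17), (11, 21), (12, 34), (15, 9), (36, 22), (37, 29), (7, 15), (7, 2)}

{(1, 17), (11, 21), (12, 34), (15, 9), (36, 22), (37, 29), (7, 15), (7, 2)}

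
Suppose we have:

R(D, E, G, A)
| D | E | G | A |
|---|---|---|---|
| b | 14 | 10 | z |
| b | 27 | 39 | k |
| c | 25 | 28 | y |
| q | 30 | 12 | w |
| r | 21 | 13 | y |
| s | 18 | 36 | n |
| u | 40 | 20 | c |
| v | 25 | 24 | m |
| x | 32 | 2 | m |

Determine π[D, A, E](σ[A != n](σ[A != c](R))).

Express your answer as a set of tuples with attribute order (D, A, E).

σ[A != c]: keep tuples satisfying A != c → {(b, 14, 10, z), (b, 27, 39, k), (c, 25, 28, y), (q, 30, 12, w), (r, 21, 13, y), (s, 18, 36, n), (v, 25, 24, m), (x, 32, 2, m)}
σ[A != n]: keep tuples satisfying A != n → {(b, 14, 10, z), (b, 27, 39, k), (c, 25, 28, y), (q, 30, 12, w), (r, 21, 13, y), (v, 25, 24, m), (x, 32, 2, m)}
Keep only column(s) D, A, E: {(b, k, 27), (b, z, 14), (c, y, 25), (q, w, 30), (r, y, 21), (v, m, 25), (x, m, 32)}

{(b, k, 27), (b, z, 14), (c, y, 25), (q, w, 30), (r, y, 21), (v, m, 25), (x, m, 32)}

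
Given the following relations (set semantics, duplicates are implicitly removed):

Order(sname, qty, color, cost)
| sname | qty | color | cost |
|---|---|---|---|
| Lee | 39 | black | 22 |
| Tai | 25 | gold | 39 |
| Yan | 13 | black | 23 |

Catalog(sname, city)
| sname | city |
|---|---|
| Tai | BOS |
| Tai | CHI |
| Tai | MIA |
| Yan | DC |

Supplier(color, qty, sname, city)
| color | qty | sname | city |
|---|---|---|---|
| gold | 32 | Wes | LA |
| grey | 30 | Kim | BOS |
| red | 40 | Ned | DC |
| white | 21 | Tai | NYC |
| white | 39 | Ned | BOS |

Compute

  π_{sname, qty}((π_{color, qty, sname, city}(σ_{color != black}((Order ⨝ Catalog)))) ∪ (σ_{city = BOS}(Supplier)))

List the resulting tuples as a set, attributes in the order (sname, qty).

{(Kim, 30), (Ned, 39), (Tai, 25)}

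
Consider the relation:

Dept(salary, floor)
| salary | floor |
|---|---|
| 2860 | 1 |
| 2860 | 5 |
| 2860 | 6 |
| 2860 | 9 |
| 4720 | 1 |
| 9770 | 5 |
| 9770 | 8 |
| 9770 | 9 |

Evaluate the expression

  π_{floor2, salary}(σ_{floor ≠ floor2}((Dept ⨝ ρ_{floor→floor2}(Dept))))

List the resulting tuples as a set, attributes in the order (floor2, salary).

ρ[floor→floor2]: schema becomes (salary, floor2); tuples unchanged.
Dept ⋈ ρ_{floor→floor2}(Dept) (natural join on salary): {(2860, 1, 1), (2860, 1, 5), (2860, 1, 6), (2860, 1, 9), (2860, 5, 1), (2860, 5, 5), (2860, 5, 6), (2860, 5, 9), (2860, 6, 1), (2860, 6, 5), (2860, 6, 6), (2860, 6, 9), (2860, 9, 1), (2860, 9, 5), (2860, 9, 6), (2860, 9, 9), (4720, 1, 1), (9770, 5, 5), (9770, 5, 8), (9770, 5, 9), (9770, 8, 5), (9770, 8, 8), (9770, 8, 9), (9770, 9, 5), (9770, 9, 8), (9770, 9, 9)}
Selection floor ≠ floor2: {(2860, 1, 5), (2860, 1, 6), (2860, 1, 9), (2860, 5, 1), (2860, 5, 6), (2860, 5, 9), (2860, 6, 1), (2860, 6, 5), (2860, 6, 9), (2860, 9, 1), (2860, 9, 5), (2860, 9, 6), (9770, 5, 8), (9770, 5, 9), (9770, 8, 5), (9770, 8, 9), (9770, 9, 5), (9770, 9, 8)}
Keep only column(s) floor2, salary (11 duplicate(s) eliminated): {(1, 2860), (5, 2860), (5, 9770), (6, 2860), (8, 9770), (9, 2860), (9, 9770)}

{(1, 2860), (5, 2860), (5, 9770), (6, 2860), (8, 9770), (9, 2860), (9, 9770)}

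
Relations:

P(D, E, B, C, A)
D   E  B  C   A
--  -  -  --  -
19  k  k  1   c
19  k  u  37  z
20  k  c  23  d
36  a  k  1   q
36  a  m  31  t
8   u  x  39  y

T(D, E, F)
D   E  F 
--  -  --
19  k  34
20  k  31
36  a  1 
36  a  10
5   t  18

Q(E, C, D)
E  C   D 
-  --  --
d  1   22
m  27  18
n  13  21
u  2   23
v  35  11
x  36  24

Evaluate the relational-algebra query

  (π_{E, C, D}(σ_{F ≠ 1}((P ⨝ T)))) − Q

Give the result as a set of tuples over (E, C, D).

Joining P and T on D, E yields {(19, k, k, 1, c, 34), (19, k, u, 37, z, 34), (20, k, c, 23, d, 31), (36, a, k, 1, q, 1), (36, a, k, 1, q, 10), (36, a, m, 31, t, 1), (36, a, m, 31, t, 10)}.
σ[F ≠ 1]: keep tuples satisfying F ≠ 1 → {(19, k, k, 1, c, 34), (19, k, u, 37, z, 34), (20, k, c, 23, d, 31), (36, a, k, 1, q, 10), (36, a, m, 31, t, 10)}
Keep only column(s) E, C, D: {(a, 1, 36), (a, 31, 36), (k, 1, 19), (k, 23, 20), (k, 37, 19)}
Taking the difference: {(a, 1, 36), (a, 31, 36), (k, 1, 19), (k, 23, 20), (k, 37, 19)}

{(a, 1, 36), (a, 31, 36), (k, 1, 19), (k, 23, 20), (k, 37, 19)}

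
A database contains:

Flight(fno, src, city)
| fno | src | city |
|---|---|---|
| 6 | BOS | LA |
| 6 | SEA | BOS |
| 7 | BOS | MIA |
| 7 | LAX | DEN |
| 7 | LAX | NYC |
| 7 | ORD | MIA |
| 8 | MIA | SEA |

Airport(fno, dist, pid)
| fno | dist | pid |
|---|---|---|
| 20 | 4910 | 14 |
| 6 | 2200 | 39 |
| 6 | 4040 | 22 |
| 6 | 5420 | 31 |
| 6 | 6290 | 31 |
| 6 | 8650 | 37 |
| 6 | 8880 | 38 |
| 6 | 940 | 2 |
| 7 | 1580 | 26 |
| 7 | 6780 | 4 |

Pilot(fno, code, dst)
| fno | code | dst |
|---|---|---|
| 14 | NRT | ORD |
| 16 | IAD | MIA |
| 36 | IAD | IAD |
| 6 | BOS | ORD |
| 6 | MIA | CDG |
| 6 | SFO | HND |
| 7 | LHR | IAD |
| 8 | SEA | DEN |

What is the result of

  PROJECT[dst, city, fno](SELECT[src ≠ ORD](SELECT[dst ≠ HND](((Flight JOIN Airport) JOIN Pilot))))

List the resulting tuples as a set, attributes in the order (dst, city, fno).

{(CDG, BOS, 6), (CDG, LA, 6), (IAD, DEN, 7), (IAD, MIA, 7), (IAD, NYC, 7), (ORD, BOS, 6), (ORD, LA, 6)}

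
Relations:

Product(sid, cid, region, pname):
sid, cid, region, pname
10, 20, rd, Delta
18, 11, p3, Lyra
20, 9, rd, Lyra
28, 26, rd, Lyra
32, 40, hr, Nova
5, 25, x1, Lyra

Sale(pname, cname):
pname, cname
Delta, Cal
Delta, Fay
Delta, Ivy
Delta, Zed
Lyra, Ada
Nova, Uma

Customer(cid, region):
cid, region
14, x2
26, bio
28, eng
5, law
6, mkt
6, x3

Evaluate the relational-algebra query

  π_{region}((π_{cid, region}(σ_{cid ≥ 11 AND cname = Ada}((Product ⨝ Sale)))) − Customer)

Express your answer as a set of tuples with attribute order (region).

Joining Product and Sale on pname yields {(10, 20, rd, Delta, Cal), (10, 20, rd, Delta, Fay), (10, 20, rd, Delta, Ivy), (10, 20, rd, Delta, Zed), (18, 11, p3, Lyra, Ada), (20, 9, rd, Lyra, Ada), (28, 26, rd, Lyra, Ada), (32, 40, hr, Nova, Uma), (5, 25, x1, Lyra, Ada)}.
Filtering on cid ≥ 11 AND cname = Ada leaves {(18, 11, p3, Lyra, Ada), (28, 26, rd, Lyra, Ada), (5, 25, x1, Lyra, Ada)}.
π[cid, region]: project onto (cid, region) → {(11, p3), (25, x1), (26, rd)}
Set difference of the two operands is {(11, p3), (25, x1), (26, rd)}.
π[region]: project onto (region) → {p3, rd, x1}

{p3, rd, x1}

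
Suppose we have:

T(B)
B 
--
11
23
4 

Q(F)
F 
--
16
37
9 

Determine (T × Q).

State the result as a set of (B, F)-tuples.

{(11, 16), (11, 37), (11, 9), (23, 16), (23, 37), (23, 9), (4, 16), (4, 37), (4, 9)}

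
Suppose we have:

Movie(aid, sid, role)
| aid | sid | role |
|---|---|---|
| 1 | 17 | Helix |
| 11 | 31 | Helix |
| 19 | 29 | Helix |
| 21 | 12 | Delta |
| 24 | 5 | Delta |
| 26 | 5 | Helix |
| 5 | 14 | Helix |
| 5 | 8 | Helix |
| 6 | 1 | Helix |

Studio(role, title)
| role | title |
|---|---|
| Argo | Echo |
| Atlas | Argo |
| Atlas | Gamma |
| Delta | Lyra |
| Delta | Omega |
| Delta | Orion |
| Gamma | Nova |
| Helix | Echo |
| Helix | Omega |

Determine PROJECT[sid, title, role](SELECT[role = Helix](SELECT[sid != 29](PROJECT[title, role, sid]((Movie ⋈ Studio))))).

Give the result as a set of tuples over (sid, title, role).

Joining Movie and Studio on role yields {(1, 17, Helix, Echo), (1, 17, Helix, Omega), (11, 31, Helix, Echo), (11, 31, Helix, Omega), (19, 29, Helix, Echo), (19, 29, Helix, Omega), (21, 12, Delta, Lyra), (21, 12, Delta, Omega), (21, 12, Delta, Orion), (24, 5, Delta, Lyra), (24, 5, Delta, Omega), (24, 5, Delta, Orion), (26, 5, Helix, Echo), (26, 5, Helix, Omega), (5, 14, Helix, Echo), (5, 14, Helix, Omega), (5, 8, Helix, Echo), (5, 8, Helix, Omega), (6, 1, Helix, Echo), (6, 1, Helix, Omega)}.
Keep only column(s) title, role, sid: {(Echo, Helix, 1), (Echo, Helix, 14), (Echo, Helix, 17), (Echo, Helix, 29), (Echo, Helix, 31), (Echo, Helix, 5), (Echo, Helix, 8), (Lyra, Delta, 12), (Lyra, Delta, 5), (Omega, Delta, 12), (Omega, Delta, 5), (Omega, Helix, 1), (Omega, Helix, 14), (Omega, Helix, 17), (Omega, Helix, 29), (Omega, Helix, 31), (Omega, Helix, 5), (Omega, Helix, 8), (Orion, Delta, 12), (Orion, Delta, 5)}
Selection sid != 29: {(Echo, Helix, 1), (Echo, Helix, 14), (Echo, Helix, 17), (Echo, Helix, 31), (Echo, Helix, 5), (Echo, Helix, 8), (Lyra, Delta, 12), (Lyra, Delta, 5), (Omega, Delta, 12), (Omega, Delta, 5), (Omega, Helix, 1), (Omega, Helix, 14), (Omega, Helix, 17), (Omega, Helix, 31), (Omega, Helix, 5), (Omega, Helix, 8), (Orion, Delta, 12), (Orion, Delta, 5)}
Selection role = Helix: {(Echo, Helix, 1), (Echo, Helix, 14), (Echo, Helix, 17), (Echo, Helix, 31), (Echo, Helix, 5), (Echo, Helix, 8), (Omega, Helix, 1), (Omega, Helix, 14), (Omega, Helix, 17), (Omega, Helix, 31), (Omega, Helix, 5), (Omega, Helix, 8)}
Keep only column(s) sid, title, role: {(1, Echo, Helix), (1, Omega, Helix), (14, Echo, Helix), (14, Omega, Helix), (17, Echo, Helix), (17, Omega, Helix), (31, Echo, Helix), (31, Omega, Helix), (5, Echo, Helix), (5, Omega, Helix), (8, Echo, Helix), (8, Omega, Helix)}

{(1, Echo, Helix), (1, Omega, Helix), (14, Echo, Helix), (14, Omega, Helix), (17, Echo, Helix), (17, Omega, Helix), (31, Echo, Helix), (31, Omega, Helix), (5, Echo, Helix), (5, Omega, Helix), (8, Echo, Helix), (8, Omega, Helix)}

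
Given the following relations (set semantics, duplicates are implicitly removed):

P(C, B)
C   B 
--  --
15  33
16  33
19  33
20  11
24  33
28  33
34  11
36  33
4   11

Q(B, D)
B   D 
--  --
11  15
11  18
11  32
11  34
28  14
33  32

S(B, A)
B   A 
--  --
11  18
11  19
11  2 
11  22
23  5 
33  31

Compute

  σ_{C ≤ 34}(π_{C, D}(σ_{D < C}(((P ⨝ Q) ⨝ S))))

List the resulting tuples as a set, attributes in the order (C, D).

Natural join on B: {(15, 33, 32), (16, 33, 32), (19, 33, 32), (20, 11, 15), (20, 11, 18), (20, 11, 32), (20, 11, 34), (24, 33, 32), (28, 33, 32), (34, 11, 15), (34, 11, 18), (34, 11, 32), (34, 11, 34), (36, 33, 32), (4, 11, 15), (4, 11, 18), (4, 11, 32), (4, 11, 34)}
Natural join on B: {(15, 33, 32, 31), (16, 33, 32, 31), (19, 33, 32, 31), (20, 11, 15, 18), (20, 11, 15, 19), (20, 11, 15, 2), (20, 11, 15, 22), (20, 11, 18, 18), (20, 11, 18, 19), (20, 11, 18, 2), (20, 11, 18, 22), (20, 11, 32, 18), (20, 11, 32, 19), (20, 11, 32, 2), (20, 11, 32, 22), (20, 11, 34, 18), (20, 11, 34, 19), (20, 11, 34, 2), (20, 11, 34, 22), (24, 33, 32, 31), (28, 33, 32, 31), (34, 11, 15, 18), (34, 11, 15, 19), (34, 11, 15, 2), (34, 11, 15, 22), (34, 11, 18, 18), (34, 11, 18, 19), (34, 11, 18, 2), (34, 11, 18, 22), (34, 11, 32, 18), (34, 11, 32, 19), (34, 11, 32, 2), (34, 11, 32, 22), (34, 11, 34, 18), (34, 11, 34, 19), (34, 11, 34, 2), (34, 11, 34, 22), (36, 33, 32, 31), (4, 11, 15, 18), (4, 11, 15, 19), (4, 11, 15, 2), (4, 11, 15, 22), (4, 11, 18, 18), (4, 11, 18, 19), (4, 11, 18, 2), (4, 11, 18, 22), (4, 11, 32, 18), (4, 11, 32, 19), (4, 11, 32, 2), (4, 11, 32, 22), (4, 11, 34, 18), (4, 11, 34, 19), (4, 11, 34, 2), (4, 11, 34, 22)}
Selection D < C: {(20, 11, 15, 18), (20, 11, 15, 19), (20, 11, 15, 2), (20, 11, 15, 22), (20, 11, 18, 18), (20, 11, 18, 19), (20, 11, 18, 2), (20, 11, 18, 22), (34, 11, 15, 18), (34, 11, 15, 19), (34, 11, 15, 2), (34, 11, 15, 22), (34, 11, 18, 18), (34, 11, 18, 19), (34, 11, 18, 2), (34, 11, 18, 22), (34, 11, 32, 18), (34, 11, 32, 19), (34, 11, 32, 2), (34, 11, 32, 22), (36, 33, 32, 31)}
π_{C, D} gives {(20, 15), (20, 18), (34, 15), (34, 18), (34, 32), (36, 32)} (15 duplicate(s) eliminated).
Selection C ≤ 34: {(20, 15), (20, 18), (34, 15), (34, 18), (34, 32)}

{(20, 15), (20, 18), (34, 15), (34, 18), (34, 32)}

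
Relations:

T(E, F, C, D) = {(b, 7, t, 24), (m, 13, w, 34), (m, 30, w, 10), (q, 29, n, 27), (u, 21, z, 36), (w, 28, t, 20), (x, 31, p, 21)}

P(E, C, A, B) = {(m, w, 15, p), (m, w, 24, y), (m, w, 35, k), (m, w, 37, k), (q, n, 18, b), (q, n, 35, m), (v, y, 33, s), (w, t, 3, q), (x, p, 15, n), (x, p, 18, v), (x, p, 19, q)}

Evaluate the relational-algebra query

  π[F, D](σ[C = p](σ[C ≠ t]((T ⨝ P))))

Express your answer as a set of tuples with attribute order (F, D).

{(31, 21)}

Natural join on E, C: {(m, 13, w, 34, 15, p), (m, 13, w, 34, 24, y), (m, 13, w, 34, 35, k), (m, 13, w, 34, 37, k), (m, 30, w, 10, 15, p), (m, 30, w, 10, 24, y), (m, 30, w, 10, 35, k), (m, 30, w, 10, 37, k), (q, 29, n, 27, 18, b), (q, 29, n, 27, 35, m), (w, 28, t, 20, 3, q), (x, 31, p, 21, 15, n), (x, 31, p, 21, 18, v), (x, 31, p, 21, 19, q)}
σ[C ≠ t]: keep tuples satisfying C ≠ t → {(m, 13, w, 34, 15, p), (m, 13, w, 34, 24, y), (m, 13, w, 34, 35, k), (m, 13, w, 34, 37, k), (m, 30, w, 10, 15, p), (m, 30, w, 10, 24, y), (m, 30, w, 10, 35, k), (m, 30, w, 10, 37, k), (q, 29, n, 27, 18, b), (q, 29, n, 27, 35, m), (x, 31, p, 21, 15, n), (x, 31, p, 21, 18, v), (x, 31, p, 21, 19, q)}
σ[C = p]: keep tuples satisfying C = p → {(x, 31, p, 21, 15, n), (x, 31, p, 21, 18, v), (x, 31, p, 21, 19, q)}
π[F, D]: project onto (F, D) (2 duplicate(s) eliminated) → {(31, 21)}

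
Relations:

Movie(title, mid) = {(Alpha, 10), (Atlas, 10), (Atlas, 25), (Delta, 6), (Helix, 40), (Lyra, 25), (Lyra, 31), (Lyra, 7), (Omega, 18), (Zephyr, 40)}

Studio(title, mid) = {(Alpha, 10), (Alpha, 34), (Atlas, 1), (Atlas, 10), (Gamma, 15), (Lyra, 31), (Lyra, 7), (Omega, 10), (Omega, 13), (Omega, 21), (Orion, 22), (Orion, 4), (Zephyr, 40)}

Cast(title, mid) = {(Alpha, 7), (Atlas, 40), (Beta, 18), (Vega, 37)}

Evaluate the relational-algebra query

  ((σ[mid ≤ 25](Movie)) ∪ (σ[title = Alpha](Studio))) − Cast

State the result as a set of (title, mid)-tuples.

{(Alpha, 10), (Alpha, 34), (Atlas, 10), (Atlas, 25), (Delta, 6), (Lyra, 25), (Lyra, 7), (Omega, 18)}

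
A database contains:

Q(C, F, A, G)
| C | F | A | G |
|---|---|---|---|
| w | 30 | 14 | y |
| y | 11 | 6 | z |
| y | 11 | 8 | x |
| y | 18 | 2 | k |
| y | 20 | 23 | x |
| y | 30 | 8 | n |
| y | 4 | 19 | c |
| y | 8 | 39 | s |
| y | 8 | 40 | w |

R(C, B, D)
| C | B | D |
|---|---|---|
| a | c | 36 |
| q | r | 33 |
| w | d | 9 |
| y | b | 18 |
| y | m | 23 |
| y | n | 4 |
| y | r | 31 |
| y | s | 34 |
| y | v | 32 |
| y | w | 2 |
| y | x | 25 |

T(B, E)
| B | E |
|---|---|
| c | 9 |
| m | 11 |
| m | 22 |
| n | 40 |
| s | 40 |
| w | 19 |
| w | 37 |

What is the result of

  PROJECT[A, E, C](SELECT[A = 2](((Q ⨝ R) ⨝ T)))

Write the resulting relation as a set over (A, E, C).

{(2, 11, y), (2, 19, y), (2, 22, y), (2, 37, y), (2, 40, y)}

Joining Q and R on C yields {(w, 30, 14, y, d, 9), (y, 11, 6, z, b, 18), (y, 11, 6, z, m, 23), (y, 11, 6, z, n, 4), (y, 11, 6, z, r, 31), (y, 11, 6, z, s, 34), (y, 11, 6, z, v, 32), (y, 11, 6, z, w, 2), (y, 11, 6, z, x, 25), (y, 11, 8, x, b, 18), (y, 11, 8, x, m, 23), (y, 11, 8, x, n, 4), (y, 11, 8, x, r, 31), (y, 11, 8, x, s, 34), (y, 11, 8, x, v, 32), (y, 11, 8, x, w, 2), (y, 11, 8, x, x, 25), (y, 18, 2, k, b, 18), (y, 18, 2, k, m, 23), (y, 18, 2, k, n, 4), (y, 18, 2, k, r, 31), (y, 18, 2, k, s, 34), (y, 18, 2, k, v, 32), (y, 18, 2, k, w, 2), (y, 18, 2, k, x, 25), (y, 20, 23, x, b, 18), (y, 20, 23, x, m, 23), (y, 20, 23, x, n, 4), (y, 20, 23, x, r, 31), (y, 20, 23, x, s, 34), (y, 20, 23, x, v, 32), (y, 20, 23, x, w, 2), (y, 20, 23, x, x, 25), (y, 30, 8, n, b, 18), (y, 30, 8, n, m, 23), (y, 30, 8, n, n, 4), (y, 30, 8, n, r, 31), (y, 30, 8, n, s, 34), (y, 30, 8, n, v, 32), (y, 30, 8, n, w, 2), (y, 30, 8, n, x, 25), (y, 4, 19, c, b, 18), (y, 4, 19, c, m, 23), (y, 4, 19, c, n, 4), (y, 4, 19, c, r, 31), (y, 4, 19, c, s, 34), (y, 4, 19, c, v, 32), (y, 4, 19, c, w, 2), (y, 4, 19, c, x, 25), (y, 8, 39, s, b, 18), (y, 8, 39, s, m, 23), (y, 8, 39, s, n, 4), (y, 8, 39, s, r, 31), (y, 8, 39, s, s, 34), (y, 8, 39, s, v, 32), (y, 8, 39, s, w, 2), (y, 8, 39, s, x, 25), (y, 8, 40, w, b, 18), (y, 8, 40, w, m, 23), (y, 8, 40, w, n, 4), (y, 8, 40, w, r, 31), (y, 8, 40, w, s, 34), (y, 8, 40, w, v, 32), (y, 8, 40, w, w, 2), (y, 8, 40, w, x, 25)}.
Joining (Q ⨝ R) and T on B yields {(y, 11, 6, z, m, 23, 11), (y, 11, 6, z, m, 23, 22), (y, 11, 6, z, n, 4, 40), (y, 11, 6, z, s, 34, 40), (y, 11, 6, z, w, 2, 19), (y, 11, 6, z, w, 2, 37), (y, 11, 8, x, m, 23, 11), (y, 11, 8, x, m, 23, 22), (y, 11, 8, x, n, 4, 40), (y, 11, 8, x, s, 34, 40), (y, 11, 8, x, w, 2, 19), (y, 11, 8, x, w, 2, 37), (y, 18, 2, k, m, 23, 11), (y, 18, 2, k, m, 23, 22), (y, 18, 2, k, n, 4, 40), (y, 18, 2, k, s, 34, 40), (y, 18, 2, k, w, 2, 19), (y, 18, 2, k, w, 2, 37), (y, 20, 23, x, m, 23, 11), (y, 20, 23, x, m, 23, 22), (y, 20, 23, x, n, 4, 40), (y, 20, 23, x, s, 34, 40), (y, 20, 23, x, w, 2, 19), (y, 20, 23, x, w, 2, 37), (y, 30, 8, n, m, 23, 11), (y, 30, 8, n, m, 23, 22), (y, 30, 8, n, n, 4, 40), (y, 30, 8, n, s, 34, 40), (y, 30, 8, n, w, 2, 19), (y, 30, 8, n, w, 2, 37), (y, 4, 19, c, m, 23, 11), (y, 4, 19, c, m, 23, 22), (y, 4, 19, c, n, 4, 40), (y, 4, 19, c, s, 34, 40), (y, 4, 19, c, w, 2, 19), (y, 4, 19, c, w, 2, 37), (y, 8, 39, s, m, 23, 11), (y, 8, 39, s, m, 23, 22), (y, 8, 39, s, n, 4, 40), (y, 8, 39, s, s, 34, 40), (y, 8, 39, s, w, 2, 19), (y, 8, 39, s, w, 2, 37), (y, 8, 40, w, m, 23, 11), (y, 8, 40, w, m, 23, 22), (y, 8, 40, w, n, 4, 40), (y, 8, 40, w, s, 34, 40), (y, 8, 40, w, w, 2, 19), (y, 8, 40, w, w, 2, 37)}.
Filtering on A = 2 leaves {(y, 18, 2, k, m, 23, 11), (y, 18, 2, k, m, 23, 22), (y, 18, 2, k, n, 4, 40), (y, 18, 2, k, s, 34, 40), (y, 18, 2, k, w, 2, 19), (y, 18, 2, k, w, 2, 37)}.
Keep only column(s) A, E, C (1 duplicate(s) eliminated): {(2, 11, y), (2, 19, y), (2, 22, y), (2, 37, y), (2, 40, y)}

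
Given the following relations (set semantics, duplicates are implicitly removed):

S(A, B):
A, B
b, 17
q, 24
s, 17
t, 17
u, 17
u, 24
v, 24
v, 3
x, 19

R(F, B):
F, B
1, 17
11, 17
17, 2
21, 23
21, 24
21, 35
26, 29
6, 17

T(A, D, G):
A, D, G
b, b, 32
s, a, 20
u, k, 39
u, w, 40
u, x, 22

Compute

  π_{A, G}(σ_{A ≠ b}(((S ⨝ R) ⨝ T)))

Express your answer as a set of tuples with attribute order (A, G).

{(s, 20), (u, 22), (u, 39), (u, 40)}

Natural join on B: {(b, 17, 1), (b, 17, 11), (b, 17, 6), (q, 24, 21), (s, 17, 1), (s, 17, 11), (s, 17, 6), (t, 17, 1), (t, 17, 11), (t, 17, 6), (u, 17, 1), (u, 17, 11), (u, 17, 6), (u, 24, 21), (v, 24, 21)}
Natural join on A: {(b, 17, 1, b, 32), (b, 17, 11, b, 32), (b, 17, 6, b, 32), (s, 17, 1, a, 20), (s, 17, 11, a, 20), (s, 17, 6, a, 20), (u, 17, 1, k, 39), (u, 17, 1, w, 40), (u, 17, 1, x, 22), (u, 17, 11, k, 39), (u, 17, 11, w, 40), (u, 17, 11, x, 22), (u, 17, 6, k, 39), (u, 17, 6, w, 40), (u, 17, 6, x, 22), (u, 24, 21, k, 39), (u, 24, 21, w, 40), (u, 24, 21, x, 22)}
Filtering on A ≠ b leaves {(s, 17, 1, a, 20), (s, 17, 11, a, 20), (s, 17, 6, a, 20), (u, 17, 1, k, 39), (u, 17, 1, w, 40), (u, 17, 1, x, 22), (u, 17, 11, k, 39), (u, 17, 11, w, 40), (u, 17, 11, x, 22), (u, 17, 6, k, 39), (u, 17, 6, w, 40), (u, 17, 6, x, 22), (u, 24, 21, k, 39), (u, 24, 21, w, 40), (u, 24, 21, x, 22)}.
π[A, G]: project onto (A, G) (11 duplicate(s) eliminated) → {(s, 20), (u, 22), (u, 39), (u, 40)}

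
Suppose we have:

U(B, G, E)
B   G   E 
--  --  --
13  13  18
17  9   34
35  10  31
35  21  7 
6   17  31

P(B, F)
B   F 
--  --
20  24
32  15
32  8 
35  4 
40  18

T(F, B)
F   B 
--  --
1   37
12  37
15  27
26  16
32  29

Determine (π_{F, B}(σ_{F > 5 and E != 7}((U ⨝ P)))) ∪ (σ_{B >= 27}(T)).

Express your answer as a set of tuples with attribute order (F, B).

Natural join on B: {(35, 10, 31, 4), (35, 21, 7, 4)}
Selection F > 5 and E != 7: {}
π_{F, B} gives {}.
Selection B >= 27: {(1, 37), (12, 37), (15, 27), (32, 29)}
Set union of the two operands is {(1, 37), (12, 37), (15, 27), (32, 29)}.

{(1, 37), (12, 37), (15, 27), (32, 29)}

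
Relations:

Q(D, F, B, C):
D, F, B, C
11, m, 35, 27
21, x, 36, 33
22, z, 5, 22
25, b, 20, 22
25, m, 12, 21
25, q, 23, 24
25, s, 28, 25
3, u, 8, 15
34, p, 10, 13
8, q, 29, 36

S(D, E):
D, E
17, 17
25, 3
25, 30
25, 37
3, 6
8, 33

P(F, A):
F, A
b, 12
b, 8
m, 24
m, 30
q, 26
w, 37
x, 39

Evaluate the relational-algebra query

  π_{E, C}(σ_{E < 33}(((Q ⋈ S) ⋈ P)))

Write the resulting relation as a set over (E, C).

{(3, 21), (3, 22), (3, 24), (30, 21), (30, 22), (30, 24)}

Q ⋈ S (natural join on D): {(25, b, 20, 22, 3), (25, b, 20, 22, 30), (25, b, 20, 22, 37), (25, m, 12, 21, 3), (25, m, 12, 21, 30), (25, m, 12, 21, 37), (25, q, 23, 24, 3), (25, q, 23, 24, 30), (25, q, 23, 24, 37), (25, s, 28, 25, 3), (25, s, 28, 25, 30), (25, s, 28, 25, 37), (3, u, 8, 15, 6), (8, q, 29, 36, 33)}
(Q ⋈ S) ⋈ P (natural join on F): {(25, b, 20, 22, 3, 12), (25, b, 20, 22, 3, 8), (25, b, 20, 22, 30, 12), (25, b, 20, 22, 30, 8), (25, b, 20, 22, 37, 12), (25, b, 20, 22, 37, 8), (25, m, 12, 21, 3, 24), (25, m, 12, 21, 3, 30), (25, m, 12, 21, 30, 24), (25, m, 12, 21, 30, 30), (25, m, 12, 21, 37, 24), (25, m, 12, 21, 37, 30), (25, q, 23, 24, 3, 26), (25, q, 23, 24, 30, 26), (25, q, 23, 24, 37, 26), (8, q, 29, 36, 33, 26)}
Selection E < 33: {(25, b, 20, 22, 3, 12), (25, b, 20, 22, 3, 8), (25, b, 20, 22, 30, 12), (25, b, 20, 22, 30, 8), (25, m, 12, 21, 3, 24), (25, m, 12, 21, 3, 30), (25, m, 12, 21, 30, 24), (25, m, 12, 21, 30, 30), (25, q, 23, 24, 3, 26), (25, q, 23, 24, 30, 26)}
π_{E, C} gives {(3, 21), (3, 22), (3, 24), (30, 21), (30, 22), (30, 24)} (4 duplicate(s) eliminated).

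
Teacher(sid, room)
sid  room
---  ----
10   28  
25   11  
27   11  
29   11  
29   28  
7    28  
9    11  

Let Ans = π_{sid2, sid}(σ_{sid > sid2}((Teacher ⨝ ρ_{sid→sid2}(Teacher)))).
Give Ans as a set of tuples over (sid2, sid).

ρ[sid→sid2]: schema becomes (sid2, room); tuples unchanged.
Joining Teacher and ρ_{sid→sid2}(Teacher) on room yields {(10, 28, 10), (10, 28, 29), (10, 28, 7), (25, 11, 25), (25, 11, 27), (25, 11, 29), (25, 11, 9), (27, 11, 25), (27, 11, 27), (27, 11, 29), (27, 11, 9), (29, 11, 25), (29, 11, 27), (29, 11, 29), (29, 11, 9), (29, 28, 10), (29, 28, 29), (29, 28, 7), (7, 28, 10), (7, 28, 29), (7, 28, 7), (9, 11, 25), (9, 11, 27), (9, 11, 29), (9, 11, 9)}.
σ[sid > sid2]: keep tuples satisfying sid > sid2 → {(10, 28, 7), (25, 11, 9), (27, 11, 25), (27, 11, 9), (29, 11, 25), (29, 11, 27), (29, 11, 9), (29, 28, 10), (29, 28, 7)}
π_{sid2, sid} gives {(10, 29), (25, 27), (25, 29), (27, 29), (7, 10), (7, 29), (9, 25), (9, 27), (9, 29)}.

{(10, 29), (25, 27), (25, 29), (27, 29), (7, 10), (7, 29), (9, 25), (9, 27), (9, 29)}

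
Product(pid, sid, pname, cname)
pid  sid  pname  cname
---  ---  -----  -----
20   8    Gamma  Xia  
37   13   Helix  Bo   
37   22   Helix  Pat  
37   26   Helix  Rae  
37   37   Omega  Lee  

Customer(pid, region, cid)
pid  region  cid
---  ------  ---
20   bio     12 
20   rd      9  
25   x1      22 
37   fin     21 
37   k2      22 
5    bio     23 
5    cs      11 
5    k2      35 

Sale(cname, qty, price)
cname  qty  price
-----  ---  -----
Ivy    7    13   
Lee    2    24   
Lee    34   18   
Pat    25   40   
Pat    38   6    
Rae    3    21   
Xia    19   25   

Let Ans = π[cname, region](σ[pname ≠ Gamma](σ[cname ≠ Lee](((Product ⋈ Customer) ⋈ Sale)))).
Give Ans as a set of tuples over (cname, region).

{(Pat, fin), (Pat, k2), (Rae, fin), (Rae, k2)}

Product ⋈ Customer (natural join on pid): {(20, 8, Gamma, Xia, bio, 12), (20, 8, Gamma, Xia, rd, 9), (37, 13, Helix, Bo, fin, 21), (37, 13, Helix, Bo, k2, 22), (37, 22, Helix, Pat, fin, 21), (37, 22, Helix, Pat, k2, 22), (37, 26, Helix, Rae, fin, 21), (37, 26, Helix, Rae, k2, 22), (37, 37, Omega, Lee, fin, 21), (37, 37, Omega, Lee, k2, 22)}
(Product ⋈ Customer) ⋈ Sale (natural join on cname): {(20, 8, Gamma, Xia, bio, 12, 19, 25), (20, 8, Gamma, Xia, rd, 9, 19, 25), (37, 22, Helix, Pat, fin, 21, 25, 40), (37, 22, Helix, Pat, fin, 21, 38, 6), (37, 22, Helix, Pat, k2, 22, 25, 40), (37, 22, Helix, Pat, k2, 22, 38, 6), (37, 26, Helix, Rae, fin, 21, 3, 21), (37, 26, Helix, Rae, k2, 22, 3, 21), (37, 37, Omega, Lee, fin, 21, 2, 24), (37, 37, Omega, Lee, fin, 21, 34, 18), (37, 37, Omega, Lee, k2, 22, 2, 24), (37, 37, Omega, Lee, k2, 22, 34, 18)}
Filtering on cname ≠ Lee leaves {(20, 8, Gamma, Xia, bio, 12, 19, 25), (20, 8, Gamma, Xia, rd, 9, 19, 25), (37, 22, Helix, Pat, fin, 21, 25, 40), (37, 22, Helix, Pat, fin, 21, 38, 6), (37, 22, Helix, Pat, k2, 22, 25, 40), (37, 22, Helix, Pat, k2, 22, 38, 6), (37, 26, Helix, Rae, fin, 21, 3, 21), (37, 26, Helix, Rae, k2, 22, 3, 21)}.
Filtering on pname ≠ Gamma leaves {(37, 22, Helix, Pat, fin, 21, 25, 40), (37, 22, Helix, Pat, fin, 21, 38, 6), (37, 22, Helix, Pat, k2, 22, 25, 40), (37, 22, Helix, Pat, k2, 22, 38, 6), (37, 26, Helix, Rae, fin, 21, 3, 21), (37, 26, Helix, Rae, k2, 22, 3, 21)}.
Keep only column(s) cname, region (2 duplicate(s) eliminated): {(Pat, fin), (Pat, k2), (Rae, fin), (Rae, k2)}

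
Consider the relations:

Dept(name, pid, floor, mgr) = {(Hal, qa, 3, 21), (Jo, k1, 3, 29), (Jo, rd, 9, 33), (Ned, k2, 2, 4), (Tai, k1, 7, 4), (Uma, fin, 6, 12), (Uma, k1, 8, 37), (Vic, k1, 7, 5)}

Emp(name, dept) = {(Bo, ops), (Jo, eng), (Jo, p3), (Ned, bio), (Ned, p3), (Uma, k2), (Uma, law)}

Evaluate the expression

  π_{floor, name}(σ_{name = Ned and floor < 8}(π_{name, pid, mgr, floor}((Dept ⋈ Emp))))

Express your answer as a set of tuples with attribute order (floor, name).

Joining Dept and Emp on name yields {(Jo, k1, 3, 29, eng), (Jo, k1, 3, 29, p3), (Jo, rd, 9, 33, eng), (Jo, rd, 9, 33, p3), (Ned, k2, 2, 4, bio), (Ned, k2, 2, 4, p3), (Uma, fin, 6, 12, k2), (Uma, fin, 6, 12, law), (Uma, k1, 8, 37, k2), (Uma, k1, 8, 37, law)}.
π[name, pid, mgr, floor]: project onto (name, pid, mgr, floor) (5 duplicate(s) eliminated) → {(Jo, k1, 29, 3), (Jo, rd, 33, 9), (Ned, k2, 4, 2), (Uma, fin, 12, 6), (Uma, k1, 37, 8)}
σ[name = Ned and floor < 8]: keep tuples satisfying name = Ned and floor < 8 → {(Ned, k2, 4, 2)}
π[floor, name]: project onto (floor, name) → {(2, Ned)}

{(2, Ned)}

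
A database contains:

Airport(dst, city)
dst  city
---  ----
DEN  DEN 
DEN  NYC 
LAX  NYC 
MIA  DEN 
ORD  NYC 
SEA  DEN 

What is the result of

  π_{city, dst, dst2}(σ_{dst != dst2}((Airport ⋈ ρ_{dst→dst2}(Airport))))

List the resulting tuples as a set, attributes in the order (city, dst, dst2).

ρ[dst→dst2]: schema becomes (dst2, city); tuples unchanged.
Joining Airport and ρ_{dst→dst2}(Airport) on city yields {(DEN, DEN, DEN), (DEN, DEN, MIA), (DEN, DEN, SEA), (DEN, NYC, DEN), (DEN, NYC, LAX), (DEN, NYC, ORD), (LAX, NYC, DEN), (LAX, NYC, LAX), (LAX, NYC, ORD), (MIA, DEN, DEN), (MIA, DEN, MIA), (MIA, DEN, SEA), (ORD, NYC, DEN), (ORD, NYC, LAX), (ORD, NYC, ORD), (SEA, DEN, DEN), (SEA, DEN, MIA), (SEA, DEN, SEA)}.
Apply σ_{dst != dst2}; surviving tuples: {(DEN, DEN, MIA), (DEN, DEN, SEA), (DEN, NYC, LAX), (DEN, NYC, ORD), (LAX, NYC, DEN), (LAX, NYC, ORD), (MIA, DEN, DEN), (MIA, DEN, SEA), (ORD, NYC, DEN), (ORD, NYC, LAX), (SEA, DEN, DEN), (SEA, DEN, MIA)}
π[city, dst, dst2]: project onto (city, dst, dst2) → {(DEN, DEN, MIA), (DEN, DEN, SEA), (DEN, MIA, DEN), (DEN, MIA, SEA), (DEN, SEA, DEN), (DEN, SEA, MIA), (NYC, DEN, LAX), (NYC, DEN, ORD), (NYC, LAX, DEN), (NYC, LAX, ORD), (NYC, ORD, DEN), (NYC, ORD, LAX)}

{(DEN, DEN, MIA), (DEN, DEN, SEA), (DEN, MIA, DEN), (DEN, MIA, SEA), (DEN, SEA, DEN), (DEN, SEA, MIA), (NYC, DEN, LAX), (NYC, DEN, ORD), (NYC, LAX, DEN), (NYC, LAX, ORD), (NYC, ORD, DEN), (NYC, ORD, LAX)}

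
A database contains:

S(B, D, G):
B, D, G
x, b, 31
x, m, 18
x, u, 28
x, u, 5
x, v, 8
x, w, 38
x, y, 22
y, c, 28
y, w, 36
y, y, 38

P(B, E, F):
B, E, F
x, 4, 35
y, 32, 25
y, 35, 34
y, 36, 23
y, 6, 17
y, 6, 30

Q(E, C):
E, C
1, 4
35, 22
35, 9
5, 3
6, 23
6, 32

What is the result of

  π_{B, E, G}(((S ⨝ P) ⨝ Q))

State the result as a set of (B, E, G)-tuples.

Natural join on B: {(x, b, 31, 4, 35), (x, m, 18, 4, 35), (x, u, 28, 4, 35), (x, u, 5, 4, 35), (x, v, 8, 4, 35), (x, w, 38, 4, 35), (x, y, 22, 4, 35), (y, c, 28, 32, 25), (y, c, 28, 35, 34), (y, c, 28, 36, 23), (y, c, 28, 6, 17), (y, c, 28, 6, 30), (y, w, 36, 32, 25), (y, w, 36, 35, 34), (y, w, 36, 36, 23), (y, w, 36, 6, 17), (y, w, 36, 6, 30), (y, y, 38, 32, 25), (y, y, 38, 35, 34), (y, y, 38, 36, 23), (y, y, 38, 6, 17), (y, y, 38, 6, 30)}
Natural join on E: {(y, c, 28, 35, 34, 22), (y, c, 28, 35, 34, 9), (y, c, 28, 6, 17, 23), (y, c, 28, 6, 17, 32), (y, c, 28, 6, 30, 23), (y, c, 28, 6, 30, 32), (y, w, 36, 35, 34, 22), (y, w, 36, 35, 34, 9), (y, w, 36, 6, 17, 23), (y, w, 36, 6, 17, 32), (y, w, 36, 6, 30, 23), (y, w, 36, 6, 30, 32), (y, y, 38, 35, 34, 22), (y, y, 38, 35, 34, 9), (y, y, 38, 6, 17, 23), (y, y, 38, 6, 17, 32), (y, y, 38, 6, 30, 23), (y, y, 38, 6, 30, 32)}
π[B, E, G]: project onto (B, E, G) (12 duplicate(s) eliminated) → {(y, 35, 28), (y, 35, 36), (y, 35, 38), (y, 6, 28), (y, 6, 36), (y, 6, 38)}

{(y, 35, 28), (y, 35, 36), (y, 35, 38), (y, 6, 28), (y, 6, 36), (y, 6, 38)}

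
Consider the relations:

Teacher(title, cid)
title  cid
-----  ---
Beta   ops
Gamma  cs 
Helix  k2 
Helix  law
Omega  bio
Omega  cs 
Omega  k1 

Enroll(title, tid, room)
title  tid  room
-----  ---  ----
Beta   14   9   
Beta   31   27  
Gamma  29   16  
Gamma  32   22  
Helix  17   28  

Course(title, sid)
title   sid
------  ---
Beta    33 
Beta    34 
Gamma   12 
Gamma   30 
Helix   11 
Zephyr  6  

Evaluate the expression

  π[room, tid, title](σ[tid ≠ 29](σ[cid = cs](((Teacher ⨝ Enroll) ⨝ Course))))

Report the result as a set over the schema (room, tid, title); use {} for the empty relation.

Teacher ⋈ Enroll (natural join on title): {(Beta, ops, 14, 9), (Beta, ops, 31, 27), (Gamma, cs, 29, 16), (Gamma, cs, 32, 22), (Helix, k2, 17, 28), (Helix, law, 17, 28)}
(Teacher ⨝ Enroll) ⋈ Course (natural join on title): {(Beta, ops, 14, 9, 33), (Beta, ops, 14, 9, 34), (Beta, ops, 31, 27, 33), (Beta, ops, 31, 27, 34), (Gamma, cs, 29, 16, 12), (Gamma, cs, 29, 16, 30), (Gamma, cs, 32, 22, 12), (Gamma, cs, 32, 22, 30), (Helix, k2, 17, 28, 11), (Helix, law, 17, 28, 11)}
Apply σ_{cid = cs}; surviving tuples: {(Gamma, cs, 29, 16, 12), (Gamma, cs, 29, 16, 30), (Gamma, cs, 32, 22, 12), (Gamma, cs, 32, 22, 30)}
Apply σ_{tid ≠ 29}; surviving tuples: {(Gamma, cs, 32, 22, 12), (Gamma, cs, 32, 22, 30)}
Keep only column(s) room, tid, title (1 duplicate(s) eliminated): {(22, 32, Gamma)}

{(22, 32, Gamma)}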